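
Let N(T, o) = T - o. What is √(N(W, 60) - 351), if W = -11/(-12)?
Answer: I*√14763/6 ≈ 20.251*I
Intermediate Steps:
W = 11/12 (W = -11*(-1/12) = 11/12 ≈ 0.91667)
√(N(W, 60) - 351) = √((11/12 - 1*60) - 351) = √((11/12 - 60) - 351) = √(-709/12 - 351) = √(-4921/12) = I*√14763/6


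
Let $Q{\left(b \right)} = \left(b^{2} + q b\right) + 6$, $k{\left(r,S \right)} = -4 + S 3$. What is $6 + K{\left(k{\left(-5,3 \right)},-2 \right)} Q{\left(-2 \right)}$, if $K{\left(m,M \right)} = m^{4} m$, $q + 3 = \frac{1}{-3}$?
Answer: $\frac{156268}{3} \approx 52089.0$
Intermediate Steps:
$k{\left(r,S \right)} = -4 + 3 S$
$q = - \frac{10}{3}$ ($q = -3 + \frac{1}{-3} = -3 - \frac{1}{3} = - \frac{10}{3} \approx -3.3333$)
$Q{\left(b \right)} = 6 + b^{2} - \frac{10 b}{3}$ ($Q{\left(b \right)} = \left(b^{2} - \frac{10 b}{3}\right) + 6 = 6 + b^{2} - \frac{10 b}{3}$)
$K{\left(m,M \right)} = m^{5}$
$6 + K{\left(k{\left(-5,3 \right)},-2 \right)} Q{\left(-2 \right)} = 6 + \left(-4 + 3 \cdot 3\right)^{5} \left(6 + \left(-2\right)^{2} - - \frac{20}{3}\right) = 6 + \left(-4 + 9\right)^{5} \left(6 + 4 + \frac{20}{3}\right) = 6 + 5^{5} \cdot \frac{50}{3} = 6 + 3125 \cdot \frac{50}{3} = 6 + \frac{156250}{3} = \frac{156268}{3}$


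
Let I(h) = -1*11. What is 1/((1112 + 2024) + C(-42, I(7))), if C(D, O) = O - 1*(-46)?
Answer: 1/3171 ≈ 0.00031536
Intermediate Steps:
I(h) = -11
C(D, O) = 46 + O (C(D, O) = O + 46 = 46 + O)
1/((1112 + 2024) + C(-42, I(7))) = 1/((1112 + 2024) + (46 - 11)) = 1/(3136 + 35) = 1/3171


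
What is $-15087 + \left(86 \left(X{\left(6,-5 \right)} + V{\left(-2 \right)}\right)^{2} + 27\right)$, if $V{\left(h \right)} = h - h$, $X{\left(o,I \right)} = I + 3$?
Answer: $-14716$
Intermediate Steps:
$X{\left(o,I \right)} = 3 + I$
$V{\left(h \right)} = 0$
$-15087 + \left(86 \left(X{\left(6,-5 \right)} + V{\left(-2 \right)}\right)^{2} + 27\right) = -15087 + \left(86 \left(\left(3 - 5\right) + 0\right)^{2} + 27\right) = -15087 + \left(86 \left(-2 + 0\right)^{2} + 27\right) = -15087 + \left(86 \left(-2\right)^{2} + 27\right) = -15087 + \left(86 \cdot 4 + 27\right) = -15087 + \left(344 + 27\right) = -15087 + 371 = -14716$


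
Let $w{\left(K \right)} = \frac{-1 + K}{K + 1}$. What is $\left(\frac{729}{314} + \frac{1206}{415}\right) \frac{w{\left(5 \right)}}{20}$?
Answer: $\frac{227073}{1303100} \approx 0.17426$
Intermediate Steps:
$w{\left(K \right)} = \frac{-1 + K}{1 + K}$
$\left(\frac{729}{314} + \frac{1206}{415}\right) \frac{w{\left(5 \right)}}{20} = \left(\frac{729}{314} + \frac{1206}{415}\right) \frac{\frac{1}{1 + 5} \left(-1 + 5\right)}{20} = \left(729 \cdot \frac{1}{314} + 1206 \cdot \frac{1}{415}\right) \frac{1}{6} \cdot 4 \cdot \frac{1}{20} = \left(\frac{729}{314} + \frac{1206}{415}\right) \frac{1}{6} \cdot 4 \cdot \frac{1}{20} = \frac{681219 \cdot \frac{2}{3} \cdot \frac{1}{20}}{130310} = \frac{681219}{130310} \cdot \frac{1}{30} = \frac{227073}{1303100}$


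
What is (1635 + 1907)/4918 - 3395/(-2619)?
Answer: 133882/66393 ≈ 2.0165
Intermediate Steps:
(1635 + 1907)/4918 - 3395/(-2619) = 3542*(1/4918) - 3395*(-1/2619) = 1771/2459 + 35/27 = 133882/66393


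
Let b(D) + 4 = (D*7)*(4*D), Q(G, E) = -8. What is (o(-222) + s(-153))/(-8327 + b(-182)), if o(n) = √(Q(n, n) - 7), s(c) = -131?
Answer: -131/919141 + I*√15/919141 ≈ -0.00014252 + 4.2137e-6*I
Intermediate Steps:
b(D) = -4 + 28*D² (b(D) = -4 + (D*7)*(4*D) = -4 + (7*D)*(4*D) = -4 + 28*D²)
o(n) = I*√15 (o(n) = √(-8 - 7) = √(-15) = I*√15)
(o(-222) + s(-153))/(-8327 + b(-182)) = (I*√15 - 131)/(-8327 + (-4 + 28*(-182)²)) = (-131 + I*√15)/(-8327 + (-4 + 28*33124)) = (-131 + I*√15)/(-8327 + (-4 + 927472)) = (-131 + I*√15)/(-8327 + 927468) = (-131 + I*√15)/919141 = (-131 + I*√15)*(1/919141) = -131/919141 + I*√15/919141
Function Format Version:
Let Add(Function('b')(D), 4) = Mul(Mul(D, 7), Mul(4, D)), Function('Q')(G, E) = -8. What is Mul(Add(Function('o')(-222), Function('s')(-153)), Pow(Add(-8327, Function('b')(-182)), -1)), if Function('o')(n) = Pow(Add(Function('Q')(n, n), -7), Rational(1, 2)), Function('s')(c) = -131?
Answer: Add(Rational(-131, 919141), Mul(Rational(1, 919141), I, Pow(15, Rational(1, 2)))) ≈ Add(-0.00014252, Mul(4.2137e-6, I))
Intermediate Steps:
Function('b')(D) = Add(-4, Mul(28, Pow(D, 2))) (Function('b')(D) = Add(-4, Mul(Mul(D, 7), Mul(4, D))) = Add(-4, Mul(Mul(7, D), Mul(4, D))) = Add(-4, Mul(28, Pow(D, 2))))
Function('o')(n) = Mul(I, Pow(15, Rational(1, 2))) (Function('o')(n) = Pow(Add(-8, -7), Rational(1, 2)) = Pow(-15, Rational(1, 2)) = Mul(I, Pow(15, Rational(1, 2))))
Mul(Add(Function('o')(-222), Function('s')(-153)), Pow(Add(-8327, Function('b')(-182)), -1)) = Mul(Add(Mul(I, Pow(15, Rational(1, 2))), -131), Pow(Add(-8327, Add(-4, Mul(28, Pow(-182, 2)))), -1)) = Mul(Add(-131, Mul(I, Pow(15, Rational(1, 2)))), Pow(Add(-8327, Add(-4, Mul(28, 33124))), -1)) = Mul(Add(-131, Mul(I, Pow(15, Rational(1, 2)))), Pow(Add(-8327, Add(-4, 927472)), -1)) = Mul(Add(-131, Mul(I, Pow(15, Rational(1, 2)))), Pow(Add(-8327, 927468), -1)) = Mul(Add(-131, Mul(I, Pow(15, Rational(1, 2)))), Pow(919141, -1)) = Mul(Add(-131, Mul(I, Pow(15, Rational(1, 2)))), Rational(1, 919141)) = Add(Rational(-131, 919141), Mul(Rational(1, 919141), I, Pow(15, Rational(1, 2))))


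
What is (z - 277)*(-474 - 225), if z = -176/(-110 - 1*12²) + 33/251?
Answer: 6153751350/31877 ≈ 1.9305e+5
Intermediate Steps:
z = 26279/31877 (z = -176/(-110 - 1*144) + 33*(1/251) = -176/(-110 - 144) + 33/251 = -176/(-254) + 33/251 = -176*(-1/254) + 33/251 = 88/127 + 33/251 = 26279/31877 ≈ 0.82439)
(z - 277)*(-474 - 225) = (26279/31877 - 277)*(-474 - 225) = -8803650/31877*(-699) = 6153751350/31877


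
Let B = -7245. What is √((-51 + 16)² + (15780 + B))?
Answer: 4*√610 ≈ 98.793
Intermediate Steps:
√((-51 + 16)² + (15780 + B)) = √((-51 + 16)² + (15780 - 7245)) = √((-35)² + 8535) = √(1225 + 8535) = √9760 = 4*√610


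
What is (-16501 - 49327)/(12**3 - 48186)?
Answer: 32914/23229 ≈ 1.4169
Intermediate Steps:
(-16501 - 49327)/(12**3 - 48186) = -65828/(1728 - 48186) = -65828/(-46458) = -65828*(-1/46458) = 32914/23229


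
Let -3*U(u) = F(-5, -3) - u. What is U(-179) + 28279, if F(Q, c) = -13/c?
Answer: 253961/9 ≈ 28218.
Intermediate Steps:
U(u) = -13/9 + u/3 (U(u) = -(-13/(-3) - u)/3 = -(-13*(-1/3) - u)/3 = -(13/3 - u)/3 = -13/9 + u/3)
U(-179) + 28279 = (-13/9 + (1/3)*(-179)) + 28279 = (-13/9 - 179/3) + 28279 = -550/9 + 28279 = 253961/9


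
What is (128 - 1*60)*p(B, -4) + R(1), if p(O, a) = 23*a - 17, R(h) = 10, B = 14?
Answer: -7402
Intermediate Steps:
p(O, a) = -17 + 23*a
(128 - 1*60)*p(B, -4) + R(1) = (128 - 1*60)*(-17 + 23*(-4)) + 10 = (128 - 60)*(-17 - 92) + 10 = 68*(-109) + 10 = -7412 + 10 = -7402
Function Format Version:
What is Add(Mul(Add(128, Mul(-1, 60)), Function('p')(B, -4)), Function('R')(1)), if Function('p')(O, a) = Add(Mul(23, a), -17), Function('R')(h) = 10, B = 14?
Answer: -7402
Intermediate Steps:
Function('p')(O, a) = Add(-17, Mul(23, a))
Add(Mul(Add(128, Mul(-1, 60)), Function('p')(B, -4)), Function('R')(1)) = Add(Mul(Add(128, Mul(-1, 60)), Add(-17, Mul(23, -4))), 10) = Add(Mul(Add(128, -60), Add(-17, -92)), 10) = Add(Mul(68, -109), 10) = Add(-7412, 10) = -7402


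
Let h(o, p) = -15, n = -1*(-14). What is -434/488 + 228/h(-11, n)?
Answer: -19629/1220 ≈ -16.089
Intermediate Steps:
n = 14
-434/488 + 228/h(-11, n) = -434/488 + 228/(-15) = -434*1/488 + 228*(-1/15) = -217/244 - 76/5 = -19629/1220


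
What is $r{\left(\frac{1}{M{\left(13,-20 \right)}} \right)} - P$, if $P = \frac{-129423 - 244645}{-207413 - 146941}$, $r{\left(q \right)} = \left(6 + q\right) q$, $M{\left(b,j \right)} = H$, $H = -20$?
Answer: $- \frac{95897663}{70870800} \approx -1.3531$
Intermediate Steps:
$M{\left(b,j \right)} = -20$
$r{\left(q \right)} = q \left(6 + q\right)$
$P = \frac{187034}{177177}$ ($P = - \frac{374068}{-354354} = \left(-374068\right) \left(- \frac{1}{354354}\right) = \frac{187034}{177177} \approx 1.0556$)
$r{\left(\frac{1}{M{\left(13,-20 \right)}} \right)} - P = \frac{6 + \frac{1}{-20}}{-20} - \frac{187034}{177177} = - \frac{6 - \frac{1}{20}}{20} - \frac{187034}{177177} = \left(- \frac{1}{20}\right) \frac{119}{20} - \frac{187034}{177177} = - \frac{119}{400} - \frac{187034}{177177} = - \frac{95897663}{70870800}$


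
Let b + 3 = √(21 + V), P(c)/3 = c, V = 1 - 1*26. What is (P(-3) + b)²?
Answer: 140 - 48*I ≈ 140.0 - 48.0*I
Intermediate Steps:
V = -25 (V = 1 - 26 = -25)
P(c) = 3*c
b = -3 + 2*I (b = -3 + √(21 - 25) = -3 + √(-4) = -3 + 2*I ≈ -3.0 + 2.0*I)
(P(-3) + b)² = (3*(-3) + (-3 + 2*I))² = (-9 + (-3 + 2*I))² = (-12 + 2*I)²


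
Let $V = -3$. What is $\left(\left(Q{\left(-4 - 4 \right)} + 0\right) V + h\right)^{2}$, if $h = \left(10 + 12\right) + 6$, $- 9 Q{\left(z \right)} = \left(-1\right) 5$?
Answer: $\frac{6241}{9} \approx 693.44$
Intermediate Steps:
$Q{\left(z \right)} = \frac{5}{9}$ ($Q{\left(z \right)} = - \frac{\left(-1\right) 5}{9} = \left(- \frac{1}{9}\right) \left(-5\right) = \frac{5}{9}$)
$h = 28$ ($h = 22 + 6 = 28$)
$\left(\left(Q{\left(-4 - 4 \right)} + 0\right) V + h\right)^{2} = \left(\left(\frac{5}{9} + 0\right) \left(-3\right) + 28\right)^{2} = \left(\frac{5}{9} \left(-3\right) + 28\right)^{2} = \left(- \frac{5}{3} + 28\right)^{2} = \left(\frac{79}{3}\right)^{2} = \frac{6241}{9}$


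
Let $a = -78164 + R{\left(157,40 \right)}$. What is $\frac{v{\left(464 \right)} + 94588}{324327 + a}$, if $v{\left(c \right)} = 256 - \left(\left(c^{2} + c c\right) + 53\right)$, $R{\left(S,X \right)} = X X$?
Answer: $- \frac{335801}{247763} \approx -1.3553$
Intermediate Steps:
$R{\left(S,X \right)} = X^{2}$
$a = -76564$ ($a = -78164 + 40^{2} = -78164 + 1600 = -76564$)
$v{\left(c \right)} = 203 - 2 c^{2}$ ($v{\left(c \right)} = 256 - \left(\left(c^{2} + c^{2}\right) + 53\right) = 256 - \left(2 c^{2} + 53\right) = 256 - \left(53 + 2 c^{2}\right) = 203 - 2 c^{2}$)
$\frac{v{\left(464 \right)} + 94588}{324327 + a} = \frac{\left(203 - 2 \cdot 464^{2}\right) + 94588}{324327 - 76564} = \frac{\left(203 - 430592\right) + 94588}{247763} = \left(\left(203 - 430592\right) + 94588\right) \frac{1}{247763} = \left(-430389 + 94588\right) \frac{1}{247763} = \left(-335801\right) \frac{1}{247763} = - \frac{335801}{247763}$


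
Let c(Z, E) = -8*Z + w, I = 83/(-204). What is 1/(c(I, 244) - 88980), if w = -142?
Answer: -51/4545056 ≈ -1.1221e-5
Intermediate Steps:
I = -83/204 (I = 83*(-1/204) = -83/204 ≈ -0.40686)
c(Z, E) = -142 - 8*Z (c(Z, E) = -8*Z - 142 = -142 - 8*Z)
1/(c(I, 244) - 88980) = 1/((-142 - 8*(-83/204)) - 88980) = 1/((-142 + 166/51) - 88980) = 1/(-7076/51 - 88980) = 1/(-4545056/51) = -51/4545056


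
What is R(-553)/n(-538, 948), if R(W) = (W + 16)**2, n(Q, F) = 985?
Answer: 288369/985 ≈ 292.76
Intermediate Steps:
R(W) = (16 + W)**2
R(-553)/n(-538, 948) = (16 - 553)**2/985 = (-537)**2*(1/985) = 288369*(1/985) = 288369/985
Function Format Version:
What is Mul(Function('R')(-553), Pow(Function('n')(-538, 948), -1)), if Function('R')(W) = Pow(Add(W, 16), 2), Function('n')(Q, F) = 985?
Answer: Rational(288369, 985) ≈ 292.76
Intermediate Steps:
Function('R')(W) = Pow(Add(16, W), 2)
Mul(Function('R')(-553), Pow(Function('n')(-538, 948), -1)) = Mul(Pow(Add(16, -553), 2), Pow(985, -1)) = Mul(Pow(-537, 2), Rational(1, 985)) = Mul(288369, Rational(1, 985)) = Rational(288369, 985)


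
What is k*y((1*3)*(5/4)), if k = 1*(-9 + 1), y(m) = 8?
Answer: -64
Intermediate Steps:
k = -8 (k = 1*(-8) = -8)
k*y((1*3)*(5/4)) = -8*8 = -64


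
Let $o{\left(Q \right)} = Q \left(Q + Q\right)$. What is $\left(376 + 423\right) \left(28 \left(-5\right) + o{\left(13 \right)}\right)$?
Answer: $158202$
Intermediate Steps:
$o{\left(Q \right)} = 2 Q^{2}$ ($o{\left(Q \right)} = Q 2 Q = 2 Q^{2}$)
$\left(376 + 423\right) \left(28 \left(-5\right) + o{\left(13 \right)}\right) = \left(376 + 423\right) \left(28 \left(-5\right) + 2 \cdot 13^{2}\right) = 799 \left(-140 + 2 \cdot 169\right) = 799 \left(-140 + 338\right) = 799 \cdot 198 = 158202$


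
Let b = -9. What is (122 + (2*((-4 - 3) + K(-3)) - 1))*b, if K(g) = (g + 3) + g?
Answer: -909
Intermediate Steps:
K(g) = 3 + 2*g (K(g) = (3 + g) + g = 3 + 2*g)
(122 + (2*((-4 - 3) + K(-3)) - 1))*b = (122 + (2*((-4 - 3) + (3 + 2*(-3))) - 1))*(-9) = (122 + (2*(-7 + (3 - 6)) - 1))*(-9) = (122 + (2*(-7 - 3) - 1))*(-9) = (122 + (2*(-10) - 1))*(-9) = (122 + (-20 - 1))*(-9) = (122 - 21)*(-9) = 101*(-9) = -909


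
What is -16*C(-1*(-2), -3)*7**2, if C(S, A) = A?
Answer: 2352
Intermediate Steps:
-16*C(-1*(-2), -3)*7**2 = -16*(-3)*7**2 = 48*49 = 2352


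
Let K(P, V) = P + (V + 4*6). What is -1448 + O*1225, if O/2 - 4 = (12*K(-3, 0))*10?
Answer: 6182352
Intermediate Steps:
K(P, V) = 24 + P + V (K(P, V) = P + (V + 24) = P + (24 + V) = 24 + P + V)
O = 5048 (O = 8 + 2*((12*(24 - 3 + 0))*10) = 8 + 2*((12*21)*10) = 8 + 2*(252*10) = 8 + 2*2520 = 8 + 5040 = 5048)
-1448 + O*1225 = -1448 + 5048*1225 = -1448 + 6183800 = 6182352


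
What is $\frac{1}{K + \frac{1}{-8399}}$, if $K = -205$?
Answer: $- \frac{8399}{1721796} \approx -0.004878$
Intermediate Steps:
$\frac{1}{K + \frac{1}{-8399}} = \frac{1}{-205 + \frac{1}{-8399}} = \frac{1}{-205 - \frac{1}{8399}} = \frac{1}{- \frac{1721796}{8399}} = - \frac{8399}{1721796}$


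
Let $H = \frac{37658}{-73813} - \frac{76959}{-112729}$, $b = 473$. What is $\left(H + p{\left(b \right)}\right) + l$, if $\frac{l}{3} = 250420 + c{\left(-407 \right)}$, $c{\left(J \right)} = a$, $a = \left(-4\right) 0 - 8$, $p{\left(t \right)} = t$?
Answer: $\frac{6254871052617978}{8320865677} \approx 7.5171 \cdot 10^{5}$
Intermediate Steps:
$H = \frac{1435425985}{8320865677}$ ($H = 37658 \left(- \frac{1}{73813}\right) - - \frac{76959}{112729} = - \frac{37658}{73813} + \frac{76959}{112729} = \frac{1435425985}{8320865677} \approx 0.17251$)
$a = -8$ ($a = 0 - 8 = -8$)
$c{\left(J \right)} = -8$
$l = 751236$ ($l = 3 \left(250420 - 8\right) = 3 \cdot 250412 = 751236$)
$\left(H + p{\left(b \right)}\right) + l = \left(\frac{1435425985}{8320865677} + 473\right) + 751236 = \frac{3937204891206}{8320865677} + 751236 = \frac{6254871052617978}{8320865677}$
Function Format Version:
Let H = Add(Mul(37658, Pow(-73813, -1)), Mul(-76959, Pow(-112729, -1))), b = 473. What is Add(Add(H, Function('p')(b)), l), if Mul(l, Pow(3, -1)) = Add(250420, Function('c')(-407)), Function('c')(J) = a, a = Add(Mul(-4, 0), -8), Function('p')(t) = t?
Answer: Rational(6254871052617978, 8320865677) ≈ 7.5171e+5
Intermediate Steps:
H = Rational(1435425985, 8320865677) (H = Add(Mul(37658, Rational(-1, 73813)), Mul(-76959, Rational(-1, 112729))) = Add(Rational(-37658, 73813), Rational(76959, 112729)) = Rational(1435425985, 8320865677) ≈ 0.17251)
a = -8 (a = Add(0, -8) = -8)
Function('c')(J) = -8
l = 751236 (l = Mul(3, Add(250420, -8)) = Mul(3, 250412) = 751236)
Add(Add(H, Function('p')(b)), l) = Add(Add(Rational(1435425985, 8320865677), 473), 751236) = Add(Rational(3937204891206, 8320865677), 751236) = Rational(6254871052617978, 8320865677)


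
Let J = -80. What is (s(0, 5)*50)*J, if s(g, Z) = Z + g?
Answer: -20000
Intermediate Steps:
(s(0, 5)*50)*J = ((5 + 0)*50)*(-80) = (5*50)*(-80) = 250*(-80) = -20000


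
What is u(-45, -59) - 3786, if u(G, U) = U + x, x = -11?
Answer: -3856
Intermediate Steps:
u(G, U) = -11 + U (u(G, U) = U - 11 = -11 + U)
u(-45, -59) - 3786 = (-11 - 59) - 3786 = -70 - 3786 = -3856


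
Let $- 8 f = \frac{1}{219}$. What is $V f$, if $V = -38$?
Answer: $\frac{19}{876} \approx 0.02169$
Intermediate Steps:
$f = - \frac{1}{1752}$ ($f = - \frac{1}{8 \cdot 219} = \left(- \frac{1}{8}\right) \frac{1}{219} = - \frac{1}{1752} \approx -0.00057078$)
$V f = \left(-38\right) \left(- \frac{1}{1752}\right) = \frac{19}{876}$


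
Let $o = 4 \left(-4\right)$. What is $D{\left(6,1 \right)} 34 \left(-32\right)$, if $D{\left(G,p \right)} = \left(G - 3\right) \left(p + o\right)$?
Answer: $48960$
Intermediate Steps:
$o = -16$
$D{\left(G,p \right)} = \left(-16 + p\right) \left(-3 + G\right)$ ($D{\left(G,p \right)} = \left(G - 3\right) \left(p - 16\right) = \left(-3 + G\right) \left(-16 + p\right) = \left(-16 + p\right) \left(-3 + G\right)$)
$D{\left(6,1 \right)} 34 \left(-32\right) = \left(48 - 96 - 3 + 6 \cdot 1\right) 34 \left(-32\right) = \left(48 - 96 - 3 + 6\right) 34 \left(-32\right) = \left(-45\right) 34 \left(-32\right) = \left(-1530\right) \left(-32\right) = 48960$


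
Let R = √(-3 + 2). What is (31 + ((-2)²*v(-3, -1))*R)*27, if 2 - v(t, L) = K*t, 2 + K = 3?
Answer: 837 + 540*I ≈ 837.0 + 540.0*I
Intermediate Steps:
K = 1 (K = -2 + 3 = 1)
v(t, L) = 2 - t
R = I (R = √(-1) = I ≈ 1.0*I)
(31 + ((-2)²*v(-3, -1))*R)*27 = (31 + ((-2)²*(2 - 1*(-3)))*I)*27 = (31 + (4*(2 + 3))*I)*27 = (31 + (4*5)*I)*27 = (31 + 20*I)*27 = 837 + 540*I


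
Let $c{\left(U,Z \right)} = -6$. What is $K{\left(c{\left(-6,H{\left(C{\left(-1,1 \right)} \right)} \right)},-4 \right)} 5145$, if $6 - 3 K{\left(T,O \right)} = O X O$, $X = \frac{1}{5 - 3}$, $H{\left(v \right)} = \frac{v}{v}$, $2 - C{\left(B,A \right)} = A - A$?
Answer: $-3430$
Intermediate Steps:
$C{\left(B,A \right)} = 2$ ($C{\left(B,A \right)} = 2 - \left(A - A\right) = 2 - 0 = 2 + 0 = 2$)
$H{\left(v \right)} = 1$
$X = \frac{1}{2} \approx 0.5$
$K{\left(T,O \right)} = 2 - \frac{O^{2}}{6}$ ($K{\left(T,O \right)} = 2 - \frac{O \frac{1}{2} O}{3} = 2 - \frac{\frac{O}{2} O}{3} = 2 - \frac{\frac{1}{2} O^{2}}{3} = 2 - \frac{O^{2}}{6}$)
$K{\left(c{\left(-6,H{\left(C{\left(-1,1 \right)} \right)} \right)},-4 \right)} 5145 = \left(2 - \frac{\left(-4\right)^{2}}{6}\right) 5145 = \left(2 - \frac{8}{3}\right) 5145 = \left(- \frac{2}{3}\right) 5145 = -3430$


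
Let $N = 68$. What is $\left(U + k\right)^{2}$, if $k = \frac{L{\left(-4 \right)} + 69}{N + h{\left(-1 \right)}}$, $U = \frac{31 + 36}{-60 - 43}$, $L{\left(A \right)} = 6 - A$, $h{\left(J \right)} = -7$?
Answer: $\frac{16402500}{39476089} \approx 0.4155$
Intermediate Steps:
$U = - \frac{67}{103}$ ($U = \frac{67}{-103} = 67 \left(- \frac{1}{103}\right) = - \frac{67}{103} \approx -0.65049$)
$k = \frac{79}{61}$ ($k = \frac{\left(6 - -4\right) + 69}{68 - 7} = \frac{\left(6 + 4\right) + 69}{61} = \left(10 + 69\right) \frac{1}{61} = 79 \cdot \frac{1}{61} = \frac{79}{61} \approx 1.2951$)
$\left(U + k\right)^{2} = \left(- \frac{67}{103} + \frac{79}{61}\right)^{2} = \left(\frac{4050}{6283}\right)^{2} = \frac{16402500}{39476089}$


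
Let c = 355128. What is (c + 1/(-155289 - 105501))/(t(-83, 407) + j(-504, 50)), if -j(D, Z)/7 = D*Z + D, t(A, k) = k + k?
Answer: 92613831119/47135706180 ≈ 1.9648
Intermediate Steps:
t(A, k) = 2*k
j(D, Z) = -7*D - 7*D*Z (j(D, Z) = -7*(D*Z + D) = -7*(D + D*Z) = -7*D - 7*D*Z)
(c + 1/(-155289 - 105501))/(t(-83, 407) + j(-504, 50)) = (355128 + 1/(-155289 - 105501))/(2*407 - 7*(-504)*(1 + 50)) = (355128 + 1/(-260790))/(814 - 7*(-504)*51) = (355128 - 1/260790)/(814 + 179928) = (92613831119/260790)/180742 = (92613831119/260790)*(1/180742) = 92613831119/47135706180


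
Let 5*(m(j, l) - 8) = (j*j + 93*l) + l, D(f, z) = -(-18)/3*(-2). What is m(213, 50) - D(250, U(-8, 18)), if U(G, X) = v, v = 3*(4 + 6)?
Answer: 50169/5 ≈ 10034.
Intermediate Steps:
v = 30 (v = 3*10 = 30)
U(G, X) = 30
D(f, z) = -12 (D(f, z) = -(-18)/3*(-2) = -6*(-1)*(-2) = 6*(-2) = -12)
m(j, l) = 8 + j²/5 + 94*l/5 (m(j, l) = 8 + ((j*j + 93*l) + l)/5 = 8 + ((j² + 93*l) + l)/5 = 8 + (j² + 94*l)/5 = 8 + (j²/5 + 94*l/5) = 8 + j²/5 + 94*l/5)
m(213, 50) - D(250, U(-8, 18)) = (8 + (⅕)*213² + (94/5)*50) - 1*(-12) = (8 + (⅕)*45369 + 940) + 12 = (8 + 45369/5 + 940) + 12 = 50109/5 + 12 = 50169/5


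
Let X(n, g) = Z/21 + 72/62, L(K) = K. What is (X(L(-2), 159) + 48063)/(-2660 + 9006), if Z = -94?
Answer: 31286855/4131246 ≈ 7.5732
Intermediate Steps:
X(n, g) = -2158/651 (X(n, g) = -94/21 + 72/62 = -94*1/21 + 72*(1/62) = -94/21 + 36/31 = -2158/651)
(X(L(-2), 159) + 48063)/(-2660 + 9006) = (-2158/651 + 48063)/(-2660 + 9006) = (31286855/651)/6346 = (31286855/651)*(1/6346) = 31286855/4131246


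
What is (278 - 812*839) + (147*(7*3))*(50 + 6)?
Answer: -508118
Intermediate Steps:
(278 - 812*839) + (147*(7*3))*(50 + 6) = (278 - 681268) + (147*21)*56 = -680990 + 3087*56 = -680990 + 172872 = -508118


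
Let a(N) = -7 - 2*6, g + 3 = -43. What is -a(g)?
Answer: 19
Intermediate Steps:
g = -46 (g = -3 - 43 = -46)
a(N) = -19 (a(N) = -7 - 12 = -19)
-a(g) = -1*(-19) = 19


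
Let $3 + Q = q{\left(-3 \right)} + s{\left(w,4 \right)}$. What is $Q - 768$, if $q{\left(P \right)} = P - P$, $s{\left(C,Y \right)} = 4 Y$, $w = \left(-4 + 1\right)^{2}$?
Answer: $-755$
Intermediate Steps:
$w = 9$ ($w = \left(-3\right)^{2} = 9$)
$q{\left(P \right)} = 0$
$Q = 13$ ($Q = -3 + \left(0 + 4 \cdot 4\right) = -3 + \left(0 + 16\right) = -3 + 16 = 13$)
$Q - 768 = 13 - 768 = -755$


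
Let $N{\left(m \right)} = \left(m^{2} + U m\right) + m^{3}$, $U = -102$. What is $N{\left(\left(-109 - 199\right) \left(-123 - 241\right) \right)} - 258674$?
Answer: $1409159557595374$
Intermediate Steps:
$N{\left(m \right)} = m^{2} + m^{3} - 102 m$ ($N{\left(m \right)} = \left(m^{2} - 102 m\right) + m^{3} = m^{2} + m^{3} - 102 m$)
$N{\left(\left(-109 - 199\right) \left(-123 - 241\right) \right)} - 258674 = \left(-109 - 199\right) \left(-123 - 241\right) \left(-102 + \left(-109 - 199\right) \left(-123 - 241\right) + \left(\left(-109 - 199\right) \left(-123 - 241\right)\right)^{2}\right) - 258674 = \left(-308\right) \left(-364\right) \left(-102 - -112112 + \left(\left(-308\right) \left(-364\right)\right)^{2}\right) - 258674 = 112112 \left(-102 + 112112 + 112112^{2}\right) - 258674 = 112112 \left(-102 + 112112 + 12569100544\right) - 258674 = 112112 \cdot 12569212554 - 258674 = 1409159557854048 - 258674 = 1409159557595374$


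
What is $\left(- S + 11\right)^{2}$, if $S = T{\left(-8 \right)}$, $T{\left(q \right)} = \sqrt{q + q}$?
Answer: $105 - 88 i \approx 105.0 - 88.0 i$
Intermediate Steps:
$T{\left(q \right)} = \sqrt{2} \sqrt{q}$ ($T{\left(q \right)} = \sqrt{2 q} = \sqrt{2} \sqrt{q}$)
$S = 4 i$ ($S = \sqrt{2} \sqrt{-8} = \sqrt{2} \cdot 2 i \sqrt{2} = 4 i \approx 4.0 i$)
$\left(- S + 11\right)^{2} = \left(- 4 i + 11\right)^{2} = \left(11 - 4 i\right)^{2}$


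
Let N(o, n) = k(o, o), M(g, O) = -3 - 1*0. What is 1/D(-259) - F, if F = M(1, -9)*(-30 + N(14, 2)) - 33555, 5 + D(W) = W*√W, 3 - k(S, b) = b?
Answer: 580847701723/17374004 + 259*I*√259/17374004 ≈ 33432.0 + 0.00023991*I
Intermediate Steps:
M(g, O) = -3 (M(g, O) = -3 + 0 = -3)
k(S, b) = 3 - b
D(W) = -5 + W^(3/2) (D(W) = -5 + W*√W = -5 + W^(3/2))
N(o, n) = 3 - o
F = -33432 (F = -3*(-30 + (3 - 1*14)) - 33555 = -3*(-30 + (3 - 14)) - 33555 = -3*(-30 - 11) - 33555 = -3*(-41) - 33555 = 123 - 33555 = -33432)
1/D(-259) - F = 1/(-5 + (-259)^(3/2)) - 1*(-33432) = 1/(-5 - 259*I*√259) + 33432 = 33432 + 1/(-5 - 259*I*√259)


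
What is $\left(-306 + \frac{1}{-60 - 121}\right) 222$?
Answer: $- \frac{12295914}{181} \approx -67933.0$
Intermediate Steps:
$\left(-306 + \frac{1}{-60 - 121}\right) 222 = \left(-306 + \frac{1}{-181}\right) 222 = \left(-306 - \frac{1}{181}\right) 222 = \left(- \frac{55387}{181}\right) 222 = - \frac{12295914}{181}$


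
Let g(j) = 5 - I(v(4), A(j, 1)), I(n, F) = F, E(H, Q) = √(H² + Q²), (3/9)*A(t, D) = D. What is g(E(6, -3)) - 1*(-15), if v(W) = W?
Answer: 17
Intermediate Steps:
A(t, D) = 3*D
g(j) = 2 (g(j) = 5 - 3 = 2)
g(E(6, -3)) - 1*(-15) = 2 - 1*(-15) = 2 + 15 = 17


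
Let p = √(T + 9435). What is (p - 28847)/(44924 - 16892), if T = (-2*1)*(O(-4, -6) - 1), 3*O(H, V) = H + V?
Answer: -28847/28032 + √84993/84096 ≈ -1.0256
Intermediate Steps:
O(H, V) = H/3 + V/3 (O(H, V) = (H + V)/3 = H/3 + V/3)
T = 26/3 (T = (-2*1)*(((⅓)*(-4) + (⅓)*(-6)) - 1) = -2*((-4/3 - 2) - 1) = -2*(-10/3 - 1) = -2*(-13/3) = 26/3 ≈ 8.6667)
p = √84993/3 (p = √(26/3 + 9435) = √(28331/3) = √84993/3 ≈ 97.178)
(p - 28847)/(44924 - 16892) = (√84993/3 - 28847)/(44924 - 16892) = (-28847 + √84993/3)/28032 = (-28847 + √84993/3)*(1/28032) = -28847/28032 + √84993/84096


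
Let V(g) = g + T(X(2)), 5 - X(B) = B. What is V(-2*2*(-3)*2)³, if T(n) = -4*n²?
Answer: -1728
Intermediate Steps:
X(B) = 5 - B
V(g) = -36 + g (V(g) = g - 4*(5 - 1*2)² = g - 4*(5 - 2)² = g - 4*3² = g - 4*9 = g - 36 = -36 + g)
V(-2*2*(-3)*2)³ = (-36 - 2*2*(-3)*2)³ = (-36 - (-12)*2)³ = (-36 - 2*(-12))³ = (-36 + 24)³ = (-12)³ = -1728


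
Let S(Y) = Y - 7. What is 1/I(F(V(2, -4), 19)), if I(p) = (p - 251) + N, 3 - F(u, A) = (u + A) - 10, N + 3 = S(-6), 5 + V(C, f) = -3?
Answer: -1/265 ≈ -0.0037736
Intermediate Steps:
S(Y) = -7 + Y
V(C, f) = -8 (V(C, f) = -5 - 3 = -8)
N = -16 (N = -3 + (-7 - 6) = -3 - 13 = -16)
F(u, A) = 13 - A - u (F(u, A) = 3 - ((u + A) - 10) = 3 - ((A + u) - 10) = 3 - (-10 + A + u) = 3 + (10 - A - u) = 13 - A - u)
I(p) = -267 + p (I(p) = (p - 251) - 16 = (-251 + p) - 16 = -267 + p)
1/I(F(V(2, -4), 19)) = 1/(-267 + (13 - 1*19 - 1*(-8))) = 1/(-267 + (13 - 19 + 8)) = 1/(-267 + 2) = 1/(-265) = -1/265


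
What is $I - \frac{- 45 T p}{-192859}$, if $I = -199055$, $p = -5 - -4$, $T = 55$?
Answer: $- \frac{38389545770}{192859} \approx -1.9906 \cdot 10^{5}$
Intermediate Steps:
$p = -1$ ($p = -5 + 4 = -1$)
$I - \frac{- 45 T p}{-192859} = -199055 - \frac{\left(-45\right) 55 \left(-1\right)}{-192859} = -199055 - \left(-2475\right) \left(-1\right) \left(- \frac{1}{192859}\right) = -199055 - 2475 \left(- \frac{1}{192859}\right) = -199055 - - \frac{2475}{192859} = -199055 + \frac{2475}{192859} = - \frac{38389545770}{192859}$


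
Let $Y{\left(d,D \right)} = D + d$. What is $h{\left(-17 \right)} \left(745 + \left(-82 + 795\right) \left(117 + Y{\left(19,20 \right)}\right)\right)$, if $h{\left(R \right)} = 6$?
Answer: $671838$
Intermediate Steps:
$h{\left(-17 \right)} \left(745 + \left(-82 + 795\right) \left(117 + Y{\left(19,20 \right)}\right)\right) = 6 \left(745 + \left(-82 + 795\right) \left(117 + \left(20 + 19\right)\right)\right) = 6 \left(745 + 713 \left(117 + 39\right)\right) = 6 \left(745 + 713 \cdot 156\right) = 6 \left(745 + 111228\right) = 6 \cdot 111973 = 671838$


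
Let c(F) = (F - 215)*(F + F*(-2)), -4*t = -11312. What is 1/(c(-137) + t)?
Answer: -1/45396 ≈ -2.2028e-5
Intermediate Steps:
t = 2828 (t = -1/4*(-11312) = 2828)
c(F) = -F*(-215 + F) (c(F) = (-215 + F)*(F - 2*F) = (-215 + F)*(-F) = -F*(-215 + F))
1/(c(-137) + t) = 1/(-137*(215 - 1*(-137)) + 2828) = 1/(-137*(215 + 137) + 2828) = 1/(-137*352 + 2828) = 1/(-48224 + 2828) = 1/(-45396) = -1/45396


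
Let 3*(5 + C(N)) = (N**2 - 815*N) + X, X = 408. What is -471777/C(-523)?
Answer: -471777/233389 ≈ -2.0214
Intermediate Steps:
C(N) = 131 - 815*N/3 + N**2/3 (C(N) = -5 + ((N**2 - 815*N) + 408)/3 = -5 + (408 + N**2 - 815*N)/3 = -5 + (136 - 815*N/3 + N**2/3) = 131 - 815*N/3 + N**2/3)
-471777/C(-523) = -471777/(131 - 815/3*(-523) + (1/3)*(-523)**2) = -471777/(131 + 426245/3 + (1/3)*273529) = -471777/(131 + 426245/3 + 273529/3) = -471777/233389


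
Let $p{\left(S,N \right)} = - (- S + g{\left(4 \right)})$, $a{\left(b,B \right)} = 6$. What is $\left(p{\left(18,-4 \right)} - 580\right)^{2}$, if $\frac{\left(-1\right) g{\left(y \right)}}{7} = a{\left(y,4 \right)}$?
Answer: $270400$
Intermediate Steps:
$g{\left(y \right)} = -42$ ($g{\left(y \right)} = \left(-7\right) 6 = -42$)
$p{\left(S,N \right)} = 42 + S$ ($p{\left(S,N \right)} = - (- S - 42) = - (-42 - S) = 42 + S$)
$\left(p{\left(18,-4 \right)} - 580\right)^{2} = \left(\left(42 + 18\right) - 580\right)^{2} = \left(60 - 580\right)^{2} = \left(-520\right)^{2} = 270400$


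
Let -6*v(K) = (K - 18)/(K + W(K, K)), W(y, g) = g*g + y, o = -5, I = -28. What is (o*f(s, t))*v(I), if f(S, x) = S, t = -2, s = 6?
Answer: -115/364 ≈ -0.31593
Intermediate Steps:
W(y, g) = y + g**2 (W(y, g) = g**2 + y = y + g**2)
v(K) = -(-18 + K)/(6*(K**2 + 2*K)) (v(K) = -(K - 18)/(6*(K + (K + K**2))) = -(-18 + K)/(6*(K**2 + 2*K)))
(o*f(s, t))*v(I) = (-5*6)*((1/6)*(18 - 1*(-28))/(-28*(2 - 28))) = -5*(-1)*(18 + 28)/(28*(-26)) = -5*(-1)*(-1)*46/(28*26) = -30*23/2184 = -115/364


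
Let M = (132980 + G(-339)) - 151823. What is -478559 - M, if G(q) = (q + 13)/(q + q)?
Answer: -155843887/339 ≈ -4.5972e+5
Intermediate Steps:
G(q) = (13 + q)/(2*q) (G(q) = (13 + q)/((2*q)) = (13 + q)*(1/(2*q)) = (13 + q)/(2*q))
M = -6387614/339 (M = (132980 + (½)*(13 - 339)/(-339)) - 151823 = (132980 + (½)*(-1/339)*(-326)) - 151823 = (132980 + 163/339) - 151823 = 45080383/339 - 151823 = -6387614/339 ≈ -18843.)
-478559 - M = -478559 - 1*(-6387614/339) = -478559 + 6387614/339 = -155843887/339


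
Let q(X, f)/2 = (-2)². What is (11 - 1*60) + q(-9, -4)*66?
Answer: 479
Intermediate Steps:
q(X, f) = 8 (q(X, f) = 2*(-2)² = 2*4 = 8)
(11 - 1*60) + q(-9, -4)*66 = (11 - 1*60) + 8*66 = (11 - 60) + 528 = -49 + 528 = 479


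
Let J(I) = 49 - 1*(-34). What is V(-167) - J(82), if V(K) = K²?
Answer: 27806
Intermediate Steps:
J(I) = 83 (J(I) = 49 + 34 = 83)
V(-167) - J(82) = (-167)² - 1*83 = 27889 - 83 = 27806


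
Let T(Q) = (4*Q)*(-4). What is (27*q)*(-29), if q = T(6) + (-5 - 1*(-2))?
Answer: 77517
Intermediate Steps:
T(Q) = -16*Q
q = -99 (q = -16*6 + (-5 - 1*(-2)) = -96 + (-5 + 2) = -96 - 3 = -99)
(27*q)*(-29) = (27*(-99))*(-29) = -2673*(-29) = 77517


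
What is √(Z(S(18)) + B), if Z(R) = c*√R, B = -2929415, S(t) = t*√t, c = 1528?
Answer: √(-2929415 + 4584*2^(¾)*√3) ≈ 1707.6*I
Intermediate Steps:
S(t) = t^(3/2)
Z(R) = 1528*√R
√(Z(S(18)) + B) = √(1528*√(18^(3/2)) - 2929415) = √(1528*√(54*√2) - 2929415) = √(1528*(3*2^(¾)*√3) - 2929415) = √(4584*2^(¾)*√3 - 2929415) = √(-2929415 + 4584*2^(¾)*√3)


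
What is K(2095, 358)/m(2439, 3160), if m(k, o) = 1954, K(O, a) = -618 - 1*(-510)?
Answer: -54/977 ≈ -0.055271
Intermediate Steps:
K(O, a) = -108 (K(O, a) = -618 + 510 = -108)
K(2095, 358)/m(2439, 3160) = -108/1954 = -108*1/1954 = -54/977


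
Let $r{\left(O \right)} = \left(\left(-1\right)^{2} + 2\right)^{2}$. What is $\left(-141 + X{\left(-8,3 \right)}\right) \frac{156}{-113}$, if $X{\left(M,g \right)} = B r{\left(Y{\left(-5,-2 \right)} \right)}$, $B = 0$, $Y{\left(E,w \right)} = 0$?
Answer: $\frac{21996}{113} \approx 194.65$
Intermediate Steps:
$r{\left(O \right)} = 9$ ($r{\left(O \right)} = \left(1 + 2\right)^{2} = 3^{2} = 9$)
$X{\left(M,g \right)} = 0$ ($X{\left(M,g \right)} = 0 \cdot 9 = 0$)
$\left(-141 + X{\left(-8,3 \right)}\right) \frac{156}{-113} = \left(-141 + 0\right) \frac{156}{-113} = - 141 \cdot 156 \left(- \frac{1}{113}\right) = \left(-141\right) \left(- \frac{156}{113}\right) = \frac{21996}{113}$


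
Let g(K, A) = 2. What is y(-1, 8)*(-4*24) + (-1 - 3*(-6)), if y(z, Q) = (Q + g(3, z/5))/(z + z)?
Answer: 497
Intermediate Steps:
y(z, Q) = (2 + Q)/(2*z) (y(z, Q) = (Q + 2)/(z + z) = (2 + Q)/((2*z)) = (2 + Q)*(1/(2*z)) = (2 + Q)/(2*z))
y(-1, 8)*(-4*24) + (-1 - 3*(-6)) = ((½)*(2 + 8)/(-1))*(-4*24) + (-1 - 3*(-6)) = ((½)*(-1)*10)*(-96) + (-1 + 18) = -5*(-96) + 17 = 480 + 17 = 497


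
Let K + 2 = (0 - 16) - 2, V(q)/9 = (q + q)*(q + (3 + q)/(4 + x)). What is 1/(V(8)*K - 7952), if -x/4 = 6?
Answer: -1/29408 ≈ -3.4004e-5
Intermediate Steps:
x = -24 (x = -4*6 = -24)
V(q) = 18*q*(-3/20 + 19*q/20) (V(q) = 9*((q + q)*(q + (3 + q)/(4 - 24))) = 9*((2*q)*(q + (3 + q)/(-20))) = 9*((2*q)*(q + (3 + q)*(-1/20))) = 9*((2*q)*(q + (-3/20 - q/20))) = 9*((2*q)*(-3/20 + 19*q/20)) = 9*(2*q*(-3/20 + 19*q/20)) = 18*q*(-3/20 + 19*q/20))
K = -20 (K = -2 + ((0 - 16) - 2) = -2 + (-16 - 2) = -2 - 18 = -20)
1/(V(8)*K - 7952) = 1/(((9/10)*8*(-3 + 19*8))*(-20) - 7952) = 1/(((9/10)*8*(-3 + 152))*(-20) - 7952) = 1/(((9/10)*8*149)*(-20) - 7952) = 1/((5364/5)*(-20) - 7952) = 1/(-21456 - 7952) = 1/(-29408) = -1/29408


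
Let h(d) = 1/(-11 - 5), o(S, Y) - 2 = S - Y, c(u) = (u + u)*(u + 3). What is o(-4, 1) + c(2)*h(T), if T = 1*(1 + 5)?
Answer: -17/4 ≈ -4.2500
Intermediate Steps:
c(u) = 2*u*(3 + u) (c(u) = (2*u)*(3 + u) = 2*u*(3 + u))
o(S, Y) = 2 + S - Y (o(S, Y) = 2 + (S - Y) = 2 + S - Y)
T = 6 (T = 1*6 = 6)
h(d) = -1/16 (h(d) = 1/(-16) = -1/16)
o(-4, 1) + c(2)*h(T) = (2 - 4 - 1*1) + (2*2*(3 + 2))*(-1/16) = (2 - 4 - 1) + (2*2*5)*(-1/16) = -3 + 20*(-1/16) = -3 - 5/4 = -17/4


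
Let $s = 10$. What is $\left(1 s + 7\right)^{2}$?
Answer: $289$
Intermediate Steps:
$\left(1 s + 7\right)^{2} = \left(1 \cdot 10 + 7\right)^{2} = \left(10 + 7\right)^{2} = 17^{2} = 289$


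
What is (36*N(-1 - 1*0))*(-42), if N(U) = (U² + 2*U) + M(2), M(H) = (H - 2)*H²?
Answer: 1512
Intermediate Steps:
M(H) = H²*(-2 + H) (M(H) = (-2 + H)*H² = H²*(-2 + H))
N(U) = U² + 2*U (N(U) = (U² + 2*U) + 2²*(-2 + 2) = (U² + 2*U) + 4*0 = (U² + 2*U) + 0 = U² + 2*U)
(36*N(-1 - 1*0))*(-42) = (36*((-1 - 1*0)*(2 + (-1 - 1*0))))*(-42) = (36*((-1 + 0)*(2 + (-1 + 0))))*(-42) = (36*(-(2 - 1)))*(-42) = (36*(-1*1))*(-42) = (36*(-1))*(-42) = -36*(-42) = 1512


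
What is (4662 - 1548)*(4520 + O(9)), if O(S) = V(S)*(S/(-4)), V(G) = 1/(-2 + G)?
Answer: 197039907/14 ≈ 1.4074e+7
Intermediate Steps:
O(S) = -S/(4*(-2 + S)) (O(S) = (S/(-4))/(-2 + S) = (S*(-¼))/(-2 + S) = (-S/4)/(-2 + S) = -S/(4*(-2 + S)))
(4662 - 1548)*(4520 + O(9)) = (4662 - 1548)*(4520 - 1*9/(-8 + 4*9)) = 3114*(4520 - 1*9/(-8 + 36)) = 3114*(4520 - 1*9/28) = 3114*(4520 - 1*9*1/28) = 3114*(4520 - 9/28) = 3114*(126551/28) = 197039907/14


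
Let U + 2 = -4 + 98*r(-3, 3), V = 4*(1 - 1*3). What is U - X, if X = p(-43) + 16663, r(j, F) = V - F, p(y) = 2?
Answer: -17749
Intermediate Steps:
V = -8 (V = 4*(1 - 3) = 4*(-2) = -8)
r(j, F) = -8 - F
U = -1084 (U = -2 + (-4 + 98*(-8 - 1*3)) = -2 + (-4 + 98*(-8 - 3)) = -2 + (-4 + 98*(-11)) = -2 + (-4 - 1078) = -2 - 1082 = -1084)
X = 16665 (X = 2 + 16663 = 16665)
U - X = -1084 - 1*16665 = -1084 - 16665 = -17749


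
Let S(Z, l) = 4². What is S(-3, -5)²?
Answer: 256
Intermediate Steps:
S(Z, l) = 16
S(-3, -5)² = 16² = 256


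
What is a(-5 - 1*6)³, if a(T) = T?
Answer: -1331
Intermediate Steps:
a(-5 - 1*6)³ = (-5 - 1*6)³ = (-5 - 6)³ = (-11)³ = -1331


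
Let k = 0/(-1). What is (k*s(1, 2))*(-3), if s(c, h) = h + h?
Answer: 0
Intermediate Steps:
k = 0 (k = 0*(-1) = 0)
s(c, h) = 2*h
(k*s(1, 2))*(-3) = (0*(2*2))*(-3) = (0*4)*(-3) = 0*(-3) = 0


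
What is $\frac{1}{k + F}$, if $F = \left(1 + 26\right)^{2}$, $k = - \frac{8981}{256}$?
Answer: $\frac{256}{177643} \approx 0.0014411$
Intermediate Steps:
$k = - \frac{8981}{256}$ ($k = \left(-8981\right) \frac{1}{256} = - \frac{8981}{256} \approx -35.082$)
$F = 729$ ($F = 27^{2} = 729$)
$\frac{1}{k + F} = \frac{1}{- \frac{8981}{256} + 729} = \frac{1}{\frac{177643}{256}} = \frac{256}{177643}$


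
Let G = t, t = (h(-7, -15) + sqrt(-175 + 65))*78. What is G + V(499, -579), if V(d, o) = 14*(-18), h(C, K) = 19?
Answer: 1230 + 78*I*sqrt(110) ≈ 1230.0 + 818.07*I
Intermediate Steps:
V(d, o) = -252
t = 1482 + 78*I*sqrt(110) (t = (19 + sqrt(-175 + 65))*78 = (19 + sqrt(-110))*78 = (19 + I*sqrt(110))*78 = 1482 + 78*I*sqrt(110) ≈ 1482.0 + 818.07*I)
G = 1482 + 78*I*sqrt(110) ≈ 1482.0 + 818.07*I
G + V(499, -579) = (1482 + 78*I*sqrt(110)) - 252 = 1230 + 78*I*sqrt(110)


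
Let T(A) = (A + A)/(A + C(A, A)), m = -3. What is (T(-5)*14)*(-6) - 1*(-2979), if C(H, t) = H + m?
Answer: 37887/13 ≈ 2914.4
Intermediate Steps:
C(H, t) = -3 + H (C(H, t) = H - 3 = -3 + H)
T(A) = 2*A/(-3 + 2*A) (T(A) = (A + A)/(A + (-3 + A)) = (2*A)/(-3 + 2*A) = 2*A/(-3 + 2*A))
(T(-5)*14)*(-6) - 1*(-2979) = ((2*(-5)/(-3 + 2*(-5)))*14)*(-6) - 1*(-2979) = ((2*(-5)/(-3 - 10))*14)*(-6) + 2979 = ((2*(-5)/(-13))*14)*(-6) + 2979 = ((2*(-5)*(-1/13))*14)*(-6) + 2979 = ((10/13)*14)*(-6) + 2979 = (140/13)*(-6) + 2979 = -840/13 + 2979 = 37887/13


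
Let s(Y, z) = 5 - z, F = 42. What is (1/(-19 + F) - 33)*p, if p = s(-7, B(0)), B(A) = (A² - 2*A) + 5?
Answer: 0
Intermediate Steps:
B(A) = 5 + A² - 2*A
p = 0 (p = 5 - (5 + 0² - 2*0) = 5 - (5 + 0 + 0) = 5 - 1*5 = 5 - 5 = 0)
(1/(-19 + F) - 33)*p = (1/(-19 + 42) - 33)*0 = (1/23 - 33)*0 = -758/23*0 = 0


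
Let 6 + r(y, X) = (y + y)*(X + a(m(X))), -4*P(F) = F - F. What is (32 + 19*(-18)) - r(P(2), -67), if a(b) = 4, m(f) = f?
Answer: -304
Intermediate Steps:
P(F) = 0 (P(F) = -(F - F)/4 = -¼*0 = 0)
r(y, X) = -6 + 2*y*(4 + X) (r(y, X) = -6 + (y + y)*(X + 4) = -6 + (2*y)*(4 + X) = -6 + 2*y*(4 + X))
(32 + 19*(-18)) - r(P(2), -67) = (32 + 19*(-18)) - (-6 + 8*0 + 2*(-67)*0) = (32 - 342) - (-6 + 0 + 0) = -310 - 1*(-6) = -310 + 6 = -304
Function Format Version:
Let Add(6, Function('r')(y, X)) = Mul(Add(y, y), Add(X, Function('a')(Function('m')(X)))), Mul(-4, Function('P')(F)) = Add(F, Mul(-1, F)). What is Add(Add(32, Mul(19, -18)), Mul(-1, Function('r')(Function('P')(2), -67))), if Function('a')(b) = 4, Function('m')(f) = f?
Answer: -304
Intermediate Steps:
Function('P')(F) = 0 (Function('P')(F) = Mul(Rational(-1, 4), Add(F, Mul(-1, F))) = Mul(Rational(-1, 4), 0) = 0)
Function('r')(y, X) = Add(-6, Mul(2, y, Add(4, X))) (Function('r')(y, X) = Add(-6, Mul(Add(y, y), Add(X, 4))) = Add(-6, Mul(Mul(2, y), Add(4, X))) = Add(-6, Mul(2, y, Add(4, X))))
Add(Add(32, Mul(19, -18)), Mul(-1, Function('r')(Function('P')(2), -67))) = Add(Add(32, Mul(19, -18)), Mul(-1, Add(-6, Mul(8, 0), Mul(2, -67, 0)))) = Add(Add(32, -342), Mul(-1, Add(-6, 0, 0))) = Add(-310, Mul(-1, -6)) = Add(-310, 6) = -304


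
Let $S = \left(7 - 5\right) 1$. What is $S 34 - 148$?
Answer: $-80$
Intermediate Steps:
$S = 2$ ($S = 2 \cdot 1 = 2$)
$S 34 - 148 = 2 \cdot 34 - 148 = 68 - 148 = -80$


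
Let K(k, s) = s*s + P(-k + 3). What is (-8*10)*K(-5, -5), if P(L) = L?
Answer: -2640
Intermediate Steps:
K(k, s) = 3 + s² - k (K(k, s) = s*s + (-k + 3) = s² + (3 - k) = 3 + s² - k)
(-8*10)*K(-5, -5) = (-8*10)*(3 + (-5)² - 1*(-5)) = -80*(3 + 25 + 5) = -80*33 = -2640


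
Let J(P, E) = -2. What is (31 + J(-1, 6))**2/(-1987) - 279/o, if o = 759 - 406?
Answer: -851246/701411 ≈ -1.2136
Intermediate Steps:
o = 353
(31 + J(-1, 6))**2/(-1987) - 279/o = (31 - 2)**2/(-1987) - 279/353 = 29**2*(-1/1987) - 279*1/353 = 841*(-1/1987) - 279/353 = -841/1987 - 279/353 = -851246/701411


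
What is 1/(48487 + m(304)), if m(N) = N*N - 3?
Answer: 1/140900 ≈ 7.0972e-6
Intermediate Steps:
m(N) = -3 + N**2 (m(N) = N**2 - 3 = -3 + N**2)
1/(48487 + m(304)) = 1/(48487 + (-3 + 304**2)) = 1/(48487 + (-3 + 92416)) = 1/(48487 + 92413) = 1/140900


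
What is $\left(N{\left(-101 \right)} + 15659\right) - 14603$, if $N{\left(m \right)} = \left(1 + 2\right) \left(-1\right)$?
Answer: $1053$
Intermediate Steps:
$N{\left(m \right)} = -3$ ($N{\left(m \right)} = 3 \left(-1\right) = -3$)
$\left(N{\left(-101 \right)} + 15659\right) - 14603 = \left(-3 + 15659\right) - 14603 = 15656 - 14603 = 1053$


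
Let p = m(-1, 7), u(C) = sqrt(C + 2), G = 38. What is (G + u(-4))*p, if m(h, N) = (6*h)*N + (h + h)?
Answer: -1672 - 44*I*sqrt(2) ≈ -1672.0 - 62.225*I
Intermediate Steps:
m(h, N) = 2*h + 6*N*h (m(h, N) = 6*N*h + 2*h = 2*h + 6*N*h)
u(C) = sqrt(2 + C)
p = -44 (p = 2*(-1)*(1 + 3*7) = 2*(-1)*(1 + 21) = 2*(-1)*22 = -44)
(G + u(-4))*p = (38 + sqrt(2 - 4))*(-44) = (38 + sqrt(-2))*(-44) = (38 + I*sqrt(2))*(-44) = -1672 - 44*I*sqrt(2)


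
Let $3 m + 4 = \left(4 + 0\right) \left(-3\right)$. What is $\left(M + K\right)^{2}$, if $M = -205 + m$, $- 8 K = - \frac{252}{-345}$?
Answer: $\frac{21081007249}{476100} \approx 44279.0$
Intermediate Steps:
$m = - \frac{16}{3}$ ($m = - \frac{4}{3} + \frac{\left(4 + 0\right) \left(-3\right)}{3} = - \frac{4}{3} + \frac{4 \left(-3\right)}{3} = - \frac{4}{3} + \frac{1}{3} \left(-12\right) = - \frac{4}{3} - 4 = - \frac{16}{3} \approx -5.3333$)
$K = - \frac{21}{230}$ ($K = - \frac{\left(-252\right) \frac{1}{-345}}{8} = - \frac{\left(-252\right) \left(- \frac{1}{345}\right)}{8} = \left(- \frac{1}{8}\right) \frac{84}{115} = - \frac{21}{230} \approx -0.091304$)
$M = - \frac{631}{3}$ ($M = -205 - \frac{16}{3} = - \frac{631}{3} \approx -210.33$)
$\left(M + K\right)^{2} = \left(- \frac{631}{3} - \frac{21}{230}\right)^{2} = \left(- \frac{145193}{690}\right)^{2} = \frac{21081007249}{476100}$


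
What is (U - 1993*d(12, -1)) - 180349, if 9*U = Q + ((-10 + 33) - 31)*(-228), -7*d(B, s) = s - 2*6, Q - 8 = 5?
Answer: -11582309/63 ≈ -1.8385e+5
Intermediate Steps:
Q = 13 (Q = 8 + 5 = 13)
d(B, s) = 12/7 - s/7 (d(B, s) = -(s - 2*6)/7 = -(s - 12)/7 = -(-12 + s)/7 = 12/7 - s/7)
U = 1837/9 (U = (13 + ((-10 + 33) - 31)*(-228))/9 = (13 + (23 - 31)*(-228))/9 = (13 - 8*(-228))/9 = (13 + 1824)/9 = (1/9)*1837 = 1837/9 ≈ 204.11)
(U - 1993*d(12, -1)) - 180349 = (1837/9 - 1993*(12/7 - 1/7*(-1))) - 180349 = (1837/9 - 1993*(12/7 + 1/7)) - 180349 = (1837/9 - 1993*13/7) - 180349 = (1837/9 - 25909/7) - 180349 = -220322/63 - 180349 = -11582309/63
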